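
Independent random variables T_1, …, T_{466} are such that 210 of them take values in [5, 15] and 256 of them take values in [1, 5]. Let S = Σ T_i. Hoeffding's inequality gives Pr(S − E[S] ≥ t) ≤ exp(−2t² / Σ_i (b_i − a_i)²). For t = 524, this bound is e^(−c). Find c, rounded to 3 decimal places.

21.882

Σ(b_i − a_i)² = 210·10² + 256·4² = 25096.
c = 2t² / 25096 = 2·524² / 25096 = 21.8821.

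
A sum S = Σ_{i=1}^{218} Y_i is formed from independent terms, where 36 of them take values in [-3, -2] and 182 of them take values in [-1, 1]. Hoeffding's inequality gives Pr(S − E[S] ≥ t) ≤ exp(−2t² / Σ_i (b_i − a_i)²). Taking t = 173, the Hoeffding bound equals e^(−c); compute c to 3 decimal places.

Σ(b_i − a_i)² = 36·1² + 182·2² = 764.
c = 2t² / 764 = 2·173² / 764 = 78.3482.

78.348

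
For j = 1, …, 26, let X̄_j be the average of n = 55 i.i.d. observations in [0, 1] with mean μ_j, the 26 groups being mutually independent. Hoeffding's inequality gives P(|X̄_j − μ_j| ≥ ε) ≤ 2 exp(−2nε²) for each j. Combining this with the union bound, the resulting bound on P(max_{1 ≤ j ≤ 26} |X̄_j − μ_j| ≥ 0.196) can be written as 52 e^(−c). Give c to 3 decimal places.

4.226

Union bound over the 26 events: P(max_{1 ≤ j ≤ 26} |X̄_j − μ_j| ≥ 0.196) ≤ 26·2·exp(−2nε²) = 52 exp(−2·55·0.196²).
So c = 2·55·0.196² = 4.2258.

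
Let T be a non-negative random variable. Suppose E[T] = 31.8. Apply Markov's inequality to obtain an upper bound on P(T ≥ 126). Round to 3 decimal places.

0.252

Markov's inequality: for a non-negative random variable, P(T ≥ a) ≤ E[T]/a.
Here E[T] = 31.8 and a = 126, so the bound is 31.8/126 = 0.2524.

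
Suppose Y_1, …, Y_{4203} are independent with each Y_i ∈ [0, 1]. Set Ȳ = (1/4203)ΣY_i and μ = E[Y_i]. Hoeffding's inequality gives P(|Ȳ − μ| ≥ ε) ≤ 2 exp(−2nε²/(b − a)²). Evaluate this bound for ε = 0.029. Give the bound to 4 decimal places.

Exponent: 2nε²/(b − a)² = 2·4203·0.029² / 1² = 7.06945.
Bound = 2·exp(−7.06945) = 0.00170.

0.0017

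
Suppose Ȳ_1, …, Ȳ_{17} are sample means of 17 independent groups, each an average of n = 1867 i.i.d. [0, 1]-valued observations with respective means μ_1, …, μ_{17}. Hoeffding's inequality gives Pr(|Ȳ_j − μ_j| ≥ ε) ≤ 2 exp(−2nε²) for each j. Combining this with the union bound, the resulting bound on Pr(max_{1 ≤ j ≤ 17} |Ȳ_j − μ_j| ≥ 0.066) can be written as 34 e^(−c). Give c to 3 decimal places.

Union bound over the 17 events: Pr(max_{1 ≤ j ≤ 17} |Ȳ_j − μ_j| ≥ 0.066) ≤ 17·2·exp(−2nε²) = 34 exp(−2·1867·0.066²).
So c = 2·1867·0.066² = 16.2653.

16.265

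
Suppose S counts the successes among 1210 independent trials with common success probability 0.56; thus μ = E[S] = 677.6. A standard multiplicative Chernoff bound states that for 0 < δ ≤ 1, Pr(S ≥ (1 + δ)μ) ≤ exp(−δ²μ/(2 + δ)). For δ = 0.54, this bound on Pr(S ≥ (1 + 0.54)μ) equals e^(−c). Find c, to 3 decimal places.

77.791

c = δ²μ/(2 + δ) = 0.54²·677.6/(2 + 0.54) = 77.7906.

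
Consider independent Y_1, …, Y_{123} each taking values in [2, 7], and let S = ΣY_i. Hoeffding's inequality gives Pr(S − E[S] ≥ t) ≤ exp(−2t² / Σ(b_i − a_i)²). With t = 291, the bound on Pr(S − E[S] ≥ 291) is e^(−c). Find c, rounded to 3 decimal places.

55.077

Σ(b_i − a_i)² = 123·(5)² = 3075.
c = 2t²/3075 = 2·291²/3075 = 55.0771.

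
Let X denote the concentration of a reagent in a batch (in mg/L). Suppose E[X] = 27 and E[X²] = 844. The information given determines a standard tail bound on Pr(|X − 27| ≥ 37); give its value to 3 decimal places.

The first two moments determine the variance, so Chebyshev's inequality is the sharpest standard bound available.
Var(X) = E[X²] − (E[X])² = 844 − 729 = 115.
Chebyshev's inequality: Pr(|X − μ| ≥ t) ≤ Var(X)/t² = 115/1369 = 0.0840.

0.084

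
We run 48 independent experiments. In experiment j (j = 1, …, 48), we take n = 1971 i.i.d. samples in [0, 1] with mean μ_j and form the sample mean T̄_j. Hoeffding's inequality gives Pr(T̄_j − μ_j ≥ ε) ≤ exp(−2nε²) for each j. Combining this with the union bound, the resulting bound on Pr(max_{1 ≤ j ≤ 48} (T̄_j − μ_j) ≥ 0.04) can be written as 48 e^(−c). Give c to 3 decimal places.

6.307

Union bound over the 48 events: Pr(max_{1 ≤ j ≤ 48} (T̄_j − μ_j) ≥ 0.04) ≤ 48·exp(−2nε²) = 48 exp(−2·1971·0.04²).
So c = 2·1971·0.04² = 6.3072.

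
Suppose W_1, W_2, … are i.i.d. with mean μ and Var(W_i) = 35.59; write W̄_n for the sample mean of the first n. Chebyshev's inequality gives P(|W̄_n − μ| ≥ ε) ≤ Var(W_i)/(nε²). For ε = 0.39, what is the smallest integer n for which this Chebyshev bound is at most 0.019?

12316

Require 35.59/(n·0.39²) ≤ 0.019, i.e. n ≥ 35.59/(0.019·0.39²) = 12315.305.
The smallest integer n is 12316.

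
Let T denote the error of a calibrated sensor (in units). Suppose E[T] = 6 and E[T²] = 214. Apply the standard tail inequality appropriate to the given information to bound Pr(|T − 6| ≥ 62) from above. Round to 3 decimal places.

The first two moments determine the variance, so Chebyshev's inequality is the sharpest standard bound available.
Var(T) = E[T²] − (E[T])² = 214 − 36 = 178.
Chebyshev's inequality: Pr(|T − μ| ≥ t) ≤ Var(T)/t² = 178/3844 = 0.0463.

0.046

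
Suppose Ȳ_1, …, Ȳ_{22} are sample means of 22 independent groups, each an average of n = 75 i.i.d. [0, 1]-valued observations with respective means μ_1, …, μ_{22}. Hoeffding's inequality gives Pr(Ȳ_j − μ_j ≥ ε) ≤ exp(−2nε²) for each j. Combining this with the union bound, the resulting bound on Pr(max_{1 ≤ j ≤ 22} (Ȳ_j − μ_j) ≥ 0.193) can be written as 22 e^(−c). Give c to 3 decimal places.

Union bound over the 22 events: Pr(max_{1 ≤ j ≤ 22} (Ȳ_j − μ_j) ≥ 0.193) ≤ 22·exp(−2nε²) = 22 exp(−2·75·0.193²).
So c = 2·75·0.193² = 5.5873.

5.587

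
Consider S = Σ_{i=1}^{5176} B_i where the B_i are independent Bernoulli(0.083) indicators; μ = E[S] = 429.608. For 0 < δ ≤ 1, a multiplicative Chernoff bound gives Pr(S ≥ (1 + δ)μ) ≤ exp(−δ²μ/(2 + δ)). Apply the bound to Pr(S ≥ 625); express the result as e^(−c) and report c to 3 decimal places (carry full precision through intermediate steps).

36.201

Write 625 = (1 + δ)μ, so δ = 625/429.608 − 1 = 0.4548146…
Then the exponent is δ²μ/(2 + δ) = (625 − μ)² / (μ·(2 + δ)) = 36.201161.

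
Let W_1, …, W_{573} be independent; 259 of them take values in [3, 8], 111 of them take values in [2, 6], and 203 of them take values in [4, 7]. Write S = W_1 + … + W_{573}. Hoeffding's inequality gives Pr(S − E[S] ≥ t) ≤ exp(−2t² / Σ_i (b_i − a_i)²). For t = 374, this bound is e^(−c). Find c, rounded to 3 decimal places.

27.759

Σ(b_i − a_i)² = 259·5² + 111·4² + 203·3² = 10078.
c = 2t² / 10078 = 2·374² / 10078 = 27.7587.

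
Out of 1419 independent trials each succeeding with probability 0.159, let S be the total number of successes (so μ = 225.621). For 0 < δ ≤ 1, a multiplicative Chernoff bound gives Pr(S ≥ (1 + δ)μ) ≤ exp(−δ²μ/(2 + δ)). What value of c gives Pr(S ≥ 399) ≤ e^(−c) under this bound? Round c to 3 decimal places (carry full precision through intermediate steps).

Write 399 = (1 + δ)μ, so δ = 399/225.621 − 1 = 0.7684524…
Then the exponent is δ²μ/(2 + δ) = (399 − μ)² / (μ·(2 + δ)) = 48.125628.

48.126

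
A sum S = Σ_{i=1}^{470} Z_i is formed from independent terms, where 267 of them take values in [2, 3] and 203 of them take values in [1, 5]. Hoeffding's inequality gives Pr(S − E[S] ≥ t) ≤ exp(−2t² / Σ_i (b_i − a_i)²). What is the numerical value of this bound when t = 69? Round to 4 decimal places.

Σ(b_i − a_i)² = 267·1² + 203·4² = 3515.
Exponent = 2·69² / 3515 = 2.70896.
Bound = exp(−2.70896) = 0.06661.

0.0666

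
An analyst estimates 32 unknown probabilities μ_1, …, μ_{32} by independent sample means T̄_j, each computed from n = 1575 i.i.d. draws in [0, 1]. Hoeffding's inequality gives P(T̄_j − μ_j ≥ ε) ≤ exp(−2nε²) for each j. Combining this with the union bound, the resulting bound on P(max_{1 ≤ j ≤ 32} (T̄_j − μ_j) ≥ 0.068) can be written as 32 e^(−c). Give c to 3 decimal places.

Union bound over the 32 events: P(max_{1 ≤ j ≤ 32} (T̄_j − μ_j) ≥ 0.068) ≤ 32·exp(−2nε²) = 32 exp(−2·1575·0.068²).
So c = 2·1575·0.068² = 14.5656.

14.566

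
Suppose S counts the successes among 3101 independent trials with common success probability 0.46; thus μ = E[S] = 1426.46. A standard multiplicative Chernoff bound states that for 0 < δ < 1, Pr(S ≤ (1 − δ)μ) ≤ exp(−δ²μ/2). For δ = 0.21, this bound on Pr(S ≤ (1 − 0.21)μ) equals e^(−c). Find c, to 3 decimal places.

c = δ²μ/2 = 0.21²·1426.46/2 = 31.4534.

31.453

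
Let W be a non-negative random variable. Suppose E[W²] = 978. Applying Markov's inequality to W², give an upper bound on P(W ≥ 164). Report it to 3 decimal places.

0.036

Since W ≥ 0, the event {W ≥ 164} is the same as {W² ≥ 26896}.
Markov's inequality applied to W² gives P(W² ≥ 26896) ≤ E[W²]/26896 = 978/26896 = 0.0364.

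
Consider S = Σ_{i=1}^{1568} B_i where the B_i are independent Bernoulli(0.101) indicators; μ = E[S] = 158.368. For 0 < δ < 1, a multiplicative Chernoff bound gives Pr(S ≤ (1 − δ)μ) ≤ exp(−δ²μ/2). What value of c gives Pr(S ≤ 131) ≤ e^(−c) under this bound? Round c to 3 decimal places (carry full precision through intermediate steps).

Write 131 = (1 − δ)μ, so δ = 1 − 131/158.368 = 0.1728127…
Then the exponent is δ²μ/2 = (μ − 131)²/(2μ) = 2.364769.

2.365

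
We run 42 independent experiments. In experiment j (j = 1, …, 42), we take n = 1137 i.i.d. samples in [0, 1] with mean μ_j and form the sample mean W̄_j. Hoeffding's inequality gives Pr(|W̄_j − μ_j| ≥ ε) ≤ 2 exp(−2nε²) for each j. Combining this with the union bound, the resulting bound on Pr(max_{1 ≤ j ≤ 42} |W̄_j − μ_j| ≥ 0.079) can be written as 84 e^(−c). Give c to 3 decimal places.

14.192

Union bound over the 42 events: Pr(max_{1 ≤ j ≤ 42} |W̄_j − μ_j| ≥ 0.079) ≤ 42·2·exp(−2nε²) = 84 exp(−2·1137·0.079²).
So c = 2·1137·0.079² = 14.1920.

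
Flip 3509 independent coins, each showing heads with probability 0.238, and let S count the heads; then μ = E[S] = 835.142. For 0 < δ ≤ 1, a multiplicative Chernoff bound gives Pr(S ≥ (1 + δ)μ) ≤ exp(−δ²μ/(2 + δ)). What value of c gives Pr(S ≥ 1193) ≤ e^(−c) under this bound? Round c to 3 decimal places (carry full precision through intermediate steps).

Write 1193 = (1 + δ)μ, so δ = 1193/835.142 − 1 = 0.4284996…
Then the exponent is δ²μ/(2 + δ) = (1193 − μ)² / (μ·(2 + δ)) = 63.142693.

63.143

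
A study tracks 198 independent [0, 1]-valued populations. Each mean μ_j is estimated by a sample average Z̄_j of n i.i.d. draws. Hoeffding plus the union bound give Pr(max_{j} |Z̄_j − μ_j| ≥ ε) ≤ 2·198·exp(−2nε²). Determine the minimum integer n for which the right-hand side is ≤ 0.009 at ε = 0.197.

138

Need 2·198·exp(−2nε²) ≤ 0.009, i.e. exp(−2nε²) ≤ 0.009/396.
So 2nε² ≥ ln(396/0.009) = 10.691945.
Hence n ≥ 10.691945/(2·0.197²) = 137.751.
The smallest integer n is 138.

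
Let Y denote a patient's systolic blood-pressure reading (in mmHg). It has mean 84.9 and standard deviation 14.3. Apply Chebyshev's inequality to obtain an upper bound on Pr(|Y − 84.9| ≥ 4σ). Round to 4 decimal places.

Chebyshev: Pr(|Y − μ| ≥ t) ≤ Var(Y)/t².
Var(Y) = σ² = 14.3² = 204.49.
t = 4·14.3 = 57.2.
Bound = 204.49 / 3271.84 = 0.0625.

0.0625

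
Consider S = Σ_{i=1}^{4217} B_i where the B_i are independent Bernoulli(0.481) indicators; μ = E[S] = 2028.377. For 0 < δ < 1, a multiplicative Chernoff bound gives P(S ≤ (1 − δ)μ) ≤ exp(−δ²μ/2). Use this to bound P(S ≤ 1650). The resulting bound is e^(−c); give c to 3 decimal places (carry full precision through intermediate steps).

Write 1650 = (1 − δ)μ, so δ = 1 − 1650/2028.377 = 0.1865418…
Then the exponent is δ²μ/2 = (μ − 1650)²/(2μ) = 35.291554.

35.292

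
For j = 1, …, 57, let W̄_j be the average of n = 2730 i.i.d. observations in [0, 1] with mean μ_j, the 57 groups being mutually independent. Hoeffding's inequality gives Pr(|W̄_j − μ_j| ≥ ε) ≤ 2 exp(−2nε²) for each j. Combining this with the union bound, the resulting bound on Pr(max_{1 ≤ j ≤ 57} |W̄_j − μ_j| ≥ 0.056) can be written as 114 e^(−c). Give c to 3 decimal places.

Union bound over the 57 events: Pr(max_{1 ≤ j ≤ 57} |W̄_j − μ_j| ≥ 0.056) ≤ 57·2·exp(−2nε²) = 114 exp(−2·2730·0.056²).
So c = 2·2730·0.056² = 17.1226.

17.123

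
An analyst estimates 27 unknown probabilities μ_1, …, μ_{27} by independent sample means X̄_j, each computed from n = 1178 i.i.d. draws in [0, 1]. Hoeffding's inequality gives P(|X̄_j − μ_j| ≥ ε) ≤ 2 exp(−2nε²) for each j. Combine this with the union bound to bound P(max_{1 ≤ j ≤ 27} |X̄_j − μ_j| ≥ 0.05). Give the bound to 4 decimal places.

Per-experiment Hoeffding bound: 2·exp(−2·1178·0.05²) = 2·exp(−5.89000) = 0.005534.
Union bound over 27 events: 27·0.005534 = 0.14942.

0.1494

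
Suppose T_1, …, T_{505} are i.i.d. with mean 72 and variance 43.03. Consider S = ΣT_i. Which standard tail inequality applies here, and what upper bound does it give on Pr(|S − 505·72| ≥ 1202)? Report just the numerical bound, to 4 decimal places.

With mean and variance of each term known, Chebyshev's inequality bounds the deviation of the sum (or sample mean).
Var(S) = n·Var(T_i) = 505·43.03 = 21730.15.
Chebyshev: Pr(|S − 505·72| ≥ 1202) ≤ Var(S)/1202² = 21730.15/1444804 = 0.0150.

0.0150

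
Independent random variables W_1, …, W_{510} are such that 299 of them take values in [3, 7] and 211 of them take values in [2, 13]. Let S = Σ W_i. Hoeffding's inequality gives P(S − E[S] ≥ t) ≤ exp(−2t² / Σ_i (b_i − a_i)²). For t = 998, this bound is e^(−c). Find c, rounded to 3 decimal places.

65.710

Σ(b_i − a_i)² = 299·4² + 211·11² = 30315.
c = 2t² / 30315 = 2·998² / 30315 = 65.7103.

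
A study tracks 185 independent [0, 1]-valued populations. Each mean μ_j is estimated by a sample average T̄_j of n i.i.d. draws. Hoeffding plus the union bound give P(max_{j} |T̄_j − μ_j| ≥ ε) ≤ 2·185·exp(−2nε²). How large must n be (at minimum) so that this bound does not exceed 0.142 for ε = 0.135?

216

Need 2·185·exp(−2nε²) ≤ 0.142, i.e. exp(−2nε²) ≤ 0.142/370.
So 2nε² ≥ ln(370/0.142) = 7.865431.
Hence n ≥ 7.865431/(2·0.135²) = 215.787.
The smallest integer n is 216.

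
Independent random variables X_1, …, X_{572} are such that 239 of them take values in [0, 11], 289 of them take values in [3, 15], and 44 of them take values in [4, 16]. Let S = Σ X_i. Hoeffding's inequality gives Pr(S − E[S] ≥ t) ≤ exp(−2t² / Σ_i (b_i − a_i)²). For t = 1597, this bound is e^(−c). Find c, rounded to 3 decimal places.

66.356

Σ(b_i − a_i)² = 239·11² + 289·12² + 44·12² = 76871.
c = 2t² / 76871 = 2·1597² / 76871 = 66.3556.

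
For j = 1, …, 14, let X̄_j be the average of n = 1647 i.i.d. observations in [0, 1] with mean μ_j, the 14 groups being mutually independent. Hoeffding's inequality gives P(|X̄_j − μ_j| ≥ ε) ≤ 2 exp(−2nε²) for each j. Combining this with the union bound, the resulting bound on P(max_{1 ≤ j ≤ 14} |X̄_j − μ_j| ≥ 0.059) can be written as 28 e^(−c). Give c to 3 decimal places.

11.466

Union bound over the 14 events: P(max_{1 ≤ j ≤ 14} |X̄_j − μ_j| ≥ 0.059) ≤ 14·2·exp(−2nε²) = 28 exp(−2·1647·0.059²).
So c = 2·1647·0.059² = 11.4664.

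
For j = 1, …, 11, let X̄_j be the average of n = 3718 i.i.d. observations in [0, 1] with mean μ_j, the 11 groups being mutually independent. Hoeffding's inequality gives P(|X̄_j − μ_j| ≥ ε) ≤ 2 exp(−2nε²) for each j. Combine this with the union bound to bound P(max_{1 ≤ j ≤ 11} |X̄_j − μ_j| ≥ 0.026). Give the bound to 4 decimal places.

Per-experiment Hoeffding bound: 2·exp(−2·3718·0.026²) = 2·exp(−5.02674) = 0.01312.
Union bound over 11 events: 11·0.01312 = 0.14432.

0.1443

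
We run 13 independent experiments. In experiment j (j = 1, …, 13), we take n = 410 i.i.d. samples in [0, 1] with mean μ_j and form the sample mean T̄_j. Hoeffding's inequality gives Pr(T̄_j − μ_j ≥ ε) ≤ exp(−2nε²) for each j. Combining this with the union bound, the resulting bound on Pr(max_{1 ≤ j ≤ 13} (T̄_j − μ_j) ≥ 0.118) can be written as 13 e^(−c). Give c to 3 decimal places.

Union bound over the 13 events: Pr(max_{1 ≤ j ≤ 13} (T̄_j − μ_j) ≥ 0.118) ≤ 13·exp(−2nε²) = 13 exp(−2·410·0.118²).
So c = 2·410·0.118² = 11.4177.

11.418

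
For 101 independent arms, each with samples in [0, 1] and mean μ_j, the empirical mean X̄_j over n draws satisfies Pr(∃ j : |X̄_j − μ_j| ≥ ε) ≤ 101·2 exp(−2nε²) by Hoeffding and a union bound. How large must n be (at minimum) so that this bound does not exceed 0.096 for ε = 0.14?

Need 2·101·exp(−2nε²) ≤ 0.096, i.e. exp(−2nε²) ≤ 0.096/202.
So 2nε² ≥ ln(202/0.096) = 7.651675.
Hence n ≥ 7.651675/(2·0.14²) = 195.196.
The smallest integer n is 196.

196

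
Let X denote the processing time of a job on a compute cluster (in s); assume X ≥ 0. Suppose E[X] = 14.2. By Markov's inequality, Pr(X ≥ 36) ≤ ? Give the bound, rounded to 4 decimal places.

0.3944

Markov's inequality: for a non-negative random variable, Pr(X ≥ a) ≤ E[X]/a.
Here E[X] = 14.2 and a = 36, so the bound is 14.2/36 = 0.3944.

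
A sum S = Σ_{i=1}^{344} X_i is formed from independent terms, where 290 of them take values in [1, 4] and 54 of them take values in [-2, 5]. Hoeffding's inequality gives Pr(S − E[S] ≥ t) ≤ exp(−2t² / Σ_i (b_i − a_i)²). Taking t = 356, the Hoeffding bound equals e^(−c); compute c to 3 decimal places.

Σ(b_i − a_i)² = 290·3² + 54·7² = 5256.
c = 2t² / 5256 = 2·356² / 5256 = 48.2253.

48.225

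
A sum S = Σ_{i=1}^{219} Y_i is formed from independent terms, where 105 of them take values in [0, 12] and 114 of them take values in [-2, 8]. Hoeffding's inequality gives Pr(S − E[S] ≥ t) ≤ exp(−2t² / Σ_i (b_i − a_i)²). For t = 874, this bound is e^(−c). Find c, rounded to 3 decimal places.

Σ(b_i − a_i)² = 105·12² + 114·10² = 26520.
c = 2t² / 26520 = 2·874² / 26520 = 57.6075.

57.608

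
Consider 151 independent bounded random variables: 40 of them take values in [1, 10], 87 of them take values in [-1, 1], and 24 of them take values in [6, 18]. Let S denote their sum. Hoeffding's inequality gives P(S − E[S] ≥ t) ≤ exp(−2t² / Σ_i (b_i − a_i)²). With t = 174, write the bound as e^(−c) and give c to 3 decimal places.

8.596

Σ(b_i − a_i)² = 40·9² + 87·2² + 24·12² = 7044.
c = 2t² / 7044 = 2·174² / 7044 = 8.5963.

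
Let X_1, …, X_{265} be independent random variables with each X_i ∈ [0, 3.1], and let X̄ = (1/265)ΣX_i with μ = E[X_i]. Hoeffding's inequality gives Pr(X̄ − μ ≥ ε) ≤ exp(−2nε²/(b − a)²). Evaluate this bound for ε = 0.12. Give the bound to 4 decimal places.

0.4520

Exponent: 2nε²/(b − a)² = 2·265·0.12² / 3.1² = 0.79417.
Bound = exp(−0.79417) = 0.45195.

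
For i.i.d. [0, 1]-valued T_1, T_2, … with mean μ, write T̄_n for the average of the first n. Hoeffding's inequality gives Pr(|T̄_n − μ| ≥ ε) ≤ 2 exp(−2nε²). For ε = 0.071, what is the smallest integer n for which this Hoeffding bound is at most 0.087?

311

Require 2·exp(−2nε²) ≤ 0.087, i.e. 2nε² ≥ ln(2/0.087) = 3.134994.
So n ≥ 3.134994 / (2·0.071²) = 310.950.
The smallest integer n is 311.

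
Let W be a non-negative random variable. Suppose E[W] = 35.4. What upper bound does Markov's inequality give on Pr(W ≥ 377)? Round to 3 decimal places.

0.094

Markov's inequality: for a non-negative random variable, Pr(W ≥ a) ≤ E[W]/a.
Here E[W] = 35.4 and a = 377, so the bound is 35.4/377 = 0.0939.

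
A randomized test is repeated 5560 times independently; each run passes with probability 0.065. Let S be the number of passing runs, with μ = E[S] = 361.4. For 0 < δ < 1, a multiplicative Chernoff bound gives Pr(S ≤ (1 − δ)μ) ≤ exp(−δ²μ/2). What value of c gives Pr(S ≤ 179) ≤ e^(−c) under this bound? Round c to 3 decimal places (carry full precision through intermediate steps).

Write 179 = (1 − δ)μ, so δ = 1 − 179/361.4 = 0.5047039…
Then the exponent is δ²μ/2 = (μ − 179)²/(2μ) = 46.028998.

46.029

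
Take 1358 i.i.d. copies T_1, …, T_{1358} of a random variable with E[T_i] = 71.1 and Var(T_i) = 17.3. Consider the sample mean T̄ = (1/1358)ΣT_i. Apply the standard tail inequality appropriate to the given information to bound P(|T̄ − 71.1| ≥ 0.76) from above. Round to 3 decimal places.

With mean and variance of each term known, Chebyshev's inequality bounds the deviation of the sum (or sample mean).
Var(T̄) = Var(T_i)/n = 17.3/1358 = 0.012739.
Chebyshev: P(|T̄ − 71.1| ≥ 0.76) ≤ Var(T̄)/(0.76)² = 17.3/(1358·0.76²) = 0.0221.

0.022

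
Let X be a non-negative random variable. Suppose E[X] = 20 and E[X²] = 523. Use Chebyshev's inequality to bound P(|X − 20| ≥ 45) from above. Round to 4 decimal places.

Var(X) = E[X²] − (E[X])² = 523 − 400 = 123.
Chebyshev's inequality: P(|X − μ| ≥ t) ≤ Var(X)/t² = 123/2025 = 0.0607.

0.0607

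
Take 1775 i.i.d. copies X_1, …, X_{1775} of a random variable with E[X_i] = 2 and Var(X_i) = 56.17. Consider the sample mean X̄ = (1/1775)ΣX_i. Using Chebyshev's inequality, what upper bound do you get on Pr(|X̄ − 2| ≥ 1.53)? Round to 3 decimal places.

Var(X̄) = Var(X_i)/n = 56.17/1775 = 0.031645.
Chebyshev: Pr(|X̄ − 2| ≥ 1.53) ≤ Var(X̄)/(1.53)² = 56.17/(1775·1.53²) = 0.0135.

0.014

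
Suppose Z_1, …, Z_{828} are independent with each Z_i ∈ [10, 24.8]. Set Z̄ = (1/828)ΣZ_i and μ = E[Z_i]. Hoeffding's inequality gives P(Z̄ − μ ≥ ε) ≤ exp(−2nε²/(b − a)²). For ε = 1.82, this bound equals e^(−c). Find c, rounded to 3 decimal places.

25.043

c = 2nε²/(b − a)² = 2·828·1.82² / 14.8² = 25.0426.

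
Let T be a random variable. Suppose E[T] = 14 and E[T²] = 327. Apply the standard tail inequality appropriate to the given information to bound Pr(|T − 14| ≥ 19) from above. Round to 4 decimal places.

The first two moments determine the variance, so Chebyshev's inequality is the sharpest standard bound available.
Var(T) = E[T²] − (E[T])² = 327 − 196 = 131.
Chebyshev's inequality: Pr(|T − μ| ≥ t) ≤ Var(T)/t² = 131/361 = 0.3629.

0.3629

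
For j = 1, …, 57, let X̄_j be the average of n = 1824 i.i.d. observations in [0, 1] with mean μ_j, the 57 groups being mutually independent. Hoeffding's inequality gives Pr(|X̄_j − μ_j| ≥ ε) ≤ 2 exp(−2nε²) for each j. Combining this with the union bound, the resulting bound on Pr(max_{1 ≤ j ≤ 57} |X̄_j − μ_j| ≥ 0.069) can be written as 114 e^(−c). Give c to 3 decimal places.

Union bound over the 57 events: Pr(max_{1 ≤ j ≤ 57} |X̄_j − μ_j| ≥ 0.069) ≤ 57·2·exp(−2nε²) = 114 exp(−2·1824·0.069²).
So c = 2·1824·0.069² = 17.3681.

17.368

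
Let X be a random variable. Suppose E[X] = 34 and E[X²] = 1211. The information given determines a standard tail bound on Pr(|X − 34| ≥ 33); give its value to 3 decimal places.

0.051

The first two moments determine the variance, so Chebyshev's inequality is the sharpest standard bound available.
Var(X) = E[X²] − (E[X])² = 1211 − 1156 = 55.
Chebyshev's inequality: Pr(|X − μ| ≥ t) ≤ Var(X)/t² = 55/1089 = 0.0505.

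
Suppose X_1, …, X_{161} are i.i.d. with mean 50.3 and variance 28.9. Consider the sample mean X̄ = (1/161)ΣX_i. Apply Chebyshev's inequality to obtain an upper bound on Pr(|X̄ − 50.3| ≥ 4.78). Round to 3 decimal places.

Var(X̄) = Var(X_i)/n = 28.9/161 = 0.1795.
Chebyshev: Pr(|X̄ − 50.3| ≥ 4.78) ≤ Var(X̄)/(4.78)² = 28.9/(161·4.78²) = 0.0079.

0.008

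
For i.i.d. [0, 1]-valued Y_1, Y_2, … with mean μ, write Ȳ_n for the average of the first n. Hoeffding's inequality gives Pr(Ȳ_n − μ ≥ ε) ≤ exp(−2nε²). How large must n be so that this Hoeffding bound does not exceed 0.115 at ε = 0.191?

Require exp(−2nε²) ≤ 0.115, i.e. 2nε² ≥ ln(1/0.115) = 2.162823.
So n ≥ 2.162823 / (2·0.191²) = 29.643.
The smallest integer n is 30.

30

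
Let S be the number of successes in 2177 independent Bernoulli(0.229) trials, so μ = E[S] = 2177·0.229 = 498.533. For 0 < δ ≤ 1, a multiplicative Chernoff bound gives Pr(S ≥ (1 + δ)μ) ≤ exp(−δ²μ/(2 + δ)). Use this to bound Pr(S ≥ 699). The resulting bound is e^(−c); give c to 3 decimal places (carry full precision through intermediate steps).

Write 699 = (1 + δ)μ, so δ = 699/498.533 − 1 = 0.4021138…
Then the exponent is δ²μ/(2 + δ) = (699 − μ)² / (μ·(2 + δ)) = 33.558172.

33.558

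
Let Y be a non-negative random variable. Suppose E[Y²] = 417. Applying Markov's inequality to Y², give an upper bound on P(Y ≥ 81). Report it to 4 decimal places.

0.0636

Since Y ≥ 0, the event {Y ≥ 81} is the same as {Y² ≥ 6561}.
Markov's inequality applied to Y² gives P(Y² ≥ 6561) ≤ E[Y²]/6561 = 417/6561 = 0.0636.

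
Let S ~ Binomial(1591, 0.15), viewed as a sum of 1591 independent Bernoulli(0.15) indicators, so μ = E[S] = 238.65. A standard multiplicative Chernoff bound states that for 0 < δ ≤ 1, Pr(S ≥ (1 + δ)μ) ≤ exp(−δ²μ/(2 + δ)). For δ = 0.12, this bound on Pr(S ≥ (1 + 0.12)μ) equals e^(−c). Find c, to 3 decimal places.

1.621

c = δ²μ/(2 + δ) = 0.12²·238.65/(2 + 0.12) = 1.6210.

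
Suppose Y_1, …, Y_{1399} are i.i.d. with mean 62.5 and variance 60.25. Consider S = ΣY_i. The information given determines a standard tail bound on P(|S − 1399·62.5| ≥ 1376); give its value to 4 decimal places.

0.0445

With mean and variance of each term known, Chebyshev's inequality bounds the deviation of the sum (or sample mean).
Var(S) = n·Var(Y_i) = 1399·60.25 = 84289.75.
Chebyshev: P(|S − 1399·62.5| ≥ 1376) ≤ Var(S)/1376² = 84289.75/1893376 = 0.0445.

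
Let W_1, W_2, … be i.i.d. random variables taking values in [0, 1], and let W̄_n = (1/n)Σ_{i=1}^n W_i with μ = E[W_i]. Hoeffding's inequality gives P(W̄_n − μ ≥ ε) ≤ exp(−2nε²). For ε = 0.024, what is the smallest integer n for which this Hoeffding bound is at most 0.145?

Require exp(−2nε²) ≤ 0.145, i.e. 2nε² ≥ ln(1/0.145) = 1.931022.
So n ≥ 1.931022 / (2·0.024²) = 1676.234.
The smallest integer n is 1677.

1677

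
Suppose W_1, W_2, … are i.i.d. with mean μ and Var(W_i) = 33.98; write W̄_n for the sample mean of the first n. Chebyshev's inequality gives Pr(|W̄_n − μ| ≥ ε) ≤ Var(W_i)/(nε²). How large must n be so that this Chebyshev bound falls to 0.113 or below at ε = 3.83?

Require 33.98/(n·3.83²) ≤ 0.113, i.e. n ≥ 33.98/(0.113·3.83²) = 20.500.
The smallest integer n is 21.

21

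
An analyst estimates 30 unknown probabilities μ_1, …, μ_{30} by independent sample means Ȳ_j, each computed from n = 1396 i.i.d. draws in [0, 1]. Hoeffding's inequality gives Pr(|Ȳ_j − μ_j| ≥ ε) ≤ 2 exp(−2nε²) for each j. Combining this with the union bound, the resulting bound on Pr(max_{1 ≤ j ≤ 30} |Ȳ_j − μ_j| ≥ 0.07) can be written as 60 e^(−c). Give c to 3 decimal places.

Union bound over the 30 events: Pr(max_{1 ≤ j ≤ 30} |Ȳ_j − μ_j| ≥ 0.07) ≤ 30·2·exp(−2nε²) = 60 exp(−2·1396·0.07²).
So c = 2·1396·0.07² = 13.6808.

13.681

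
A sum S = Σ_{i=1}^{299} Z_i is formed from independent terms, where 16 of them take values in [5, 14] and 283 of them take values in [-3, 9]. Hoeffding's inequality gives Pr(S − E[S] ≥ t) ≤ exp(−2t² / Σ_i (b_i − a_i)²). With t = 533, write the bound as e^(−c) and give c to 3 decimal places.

13.513

Σ(b_i − a_i)² = 16·9² + 283·12² = 42048.
c = 2t² / 42048 = 2·533² / 42048 = 13.5126.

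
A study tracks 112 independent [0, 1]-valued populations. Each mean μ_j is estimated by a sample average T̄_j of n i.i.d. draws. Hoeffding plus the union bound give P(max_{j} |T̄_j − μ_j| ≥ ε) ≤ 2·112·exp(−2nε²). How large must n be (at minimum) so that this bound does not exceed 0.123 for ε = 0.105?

341

Need 2·112·exp(−2nε²) ≤ 0.123, i.e. exp(−2nε²) ≤ 0.123/224.
So 2nε² ≥ ln(224/0.123) = 7.507217.
Hence n ≥ 7.507217/(2·0.105²) = 340.463.
The smallest integer n is 341.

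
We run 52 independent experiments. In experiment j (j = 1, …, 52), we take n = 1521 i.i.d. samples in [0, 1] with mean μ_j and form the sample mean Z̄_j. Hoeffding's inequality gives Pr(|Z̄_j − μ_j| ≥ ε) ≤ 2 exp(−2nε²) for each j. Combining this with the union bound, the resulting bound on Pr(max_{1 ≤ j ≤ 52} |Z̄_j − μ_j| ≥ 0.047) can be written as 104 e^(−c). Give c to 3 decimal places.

6.720

Union bound over the 52 events: Pr(max_{1 ≤ j ≤ 52} |Z̄_j − μ_j| ≥ 0.047) ≤ 52·2·exp(−2nε²) = 104 exp(−2·1521·0.047²).
So c = 2·1521·0.047² = 6.7198.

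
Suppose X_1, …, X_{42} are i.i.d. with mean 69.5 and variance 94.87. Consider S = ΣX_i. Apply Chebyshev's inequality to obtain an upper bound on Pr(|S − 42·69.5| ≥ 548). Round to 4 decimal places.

Var(S) = n·Var(X_i) = 42·94.87 = 3984.54.
Chebyshev: Pr(|S − 42·69.5| ≥ 548) ≤ Var(S)/548² = 3984.54/300304 = 0.0133.

0.0133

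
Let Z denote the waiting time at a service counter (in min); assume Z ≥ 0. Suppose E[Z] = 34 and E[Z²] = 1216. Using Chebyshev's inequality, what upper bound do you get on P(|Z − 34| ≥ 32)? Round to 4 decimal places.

0.0586

Var(Z) = E[Z²] − (E[Z])² = 1216 − 1156 = 60.
Chebyshev's inequality: P(|Z − μ| ≥ t) ≤ Var(Z)/t² = 60/1024 = 0.0586.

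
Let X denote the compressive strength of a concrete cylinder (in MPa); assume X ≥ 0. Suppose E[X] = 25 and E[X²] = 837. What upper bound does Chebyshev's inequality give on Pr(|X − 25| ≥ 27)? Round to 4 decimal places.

Var(X) = E[X²] − (E[X])² = 837 − 625 = 212.
Chebyshev's inequality: Pr(|X − μ| ≥ t) ≤ Var(X)/t² = 212/729 = 0.2908.

0.2908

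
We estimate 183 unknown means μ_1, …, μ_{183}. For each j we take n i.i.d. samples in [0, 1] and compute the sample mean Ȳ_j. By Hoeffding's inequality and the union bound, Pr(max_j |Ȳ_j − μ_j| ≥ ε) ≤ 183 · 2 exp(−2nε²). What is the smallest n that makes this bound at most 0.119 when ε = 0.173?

Need 2·183·exp(−2nε²) ≤ 0.119, i.e. exp(−2nε²) ≤ 0.119/366.
So 2nε² ≥ ln(366/0.119) = 8.031265.
Hence n ≥ 8.031265/(2·0.173²) = 134.172.
The smallest integer n is 135.

135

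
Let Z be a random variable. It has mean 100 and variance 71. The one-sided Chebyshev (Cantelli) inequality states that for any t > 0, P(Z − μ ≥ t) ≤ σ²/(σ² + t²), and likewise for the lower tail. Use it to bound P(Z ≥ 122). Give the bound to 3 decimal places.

Here σ² = 71 and t = 22, so σ² + t² = 555.
Cantelli's bound: 71/555 = 0.1279.

0.128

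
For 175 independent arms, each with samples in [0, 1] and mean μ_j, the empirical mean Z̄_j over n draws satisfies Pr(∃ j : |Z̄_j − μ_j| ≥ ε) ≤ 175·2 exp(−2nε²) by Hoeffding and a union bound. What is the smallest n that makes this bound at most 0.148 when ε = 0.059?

1116

Need 2·175·exp(−2nε²) ≤ 0.148, i.e. exp(−2nε²) ≤ 0.148/350.
So 2nε² ≥ ln(350/0.148) = 7.768476.
Hence n ≥ 7.768476/(2·0.059²) = 1115.840.
The smallest integer n is 1116.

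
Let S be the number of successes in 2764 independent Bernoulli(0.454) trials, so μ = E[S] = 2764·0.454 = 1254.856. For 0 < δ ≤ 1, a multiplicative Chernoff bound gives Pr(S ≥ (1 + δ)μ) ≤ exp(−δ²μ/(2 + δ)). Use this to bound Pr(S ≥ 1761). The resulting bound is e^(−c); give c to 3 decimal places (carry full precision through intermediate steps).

Write 1761 = (1 + δ)μ, so δ = 1761/1254.856 − 1 = 0.4033483…
Then the exponent is δ²μ/(2 + δ) = (1761 − μ)² / (μ·(2 + δ)) = 84.944954.

84.945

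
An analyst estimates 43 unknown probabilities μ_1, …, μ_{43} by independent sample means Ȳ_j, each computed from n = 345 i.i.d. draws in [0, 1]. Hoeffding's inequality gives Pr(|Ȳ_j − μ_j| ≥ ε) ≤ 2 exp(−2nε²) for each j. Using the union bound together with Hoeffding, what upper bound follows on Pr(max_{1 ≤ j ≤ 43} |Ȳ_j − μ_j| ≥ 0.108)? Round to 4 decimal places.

0.0275

Per-experiment Hoeffding bound: 2·exp(−2·345·0.108²) = 2·exp(−8.04816) = 0.00063938.
Union bound over 43 events: 43·0.00063938 = 0.02749.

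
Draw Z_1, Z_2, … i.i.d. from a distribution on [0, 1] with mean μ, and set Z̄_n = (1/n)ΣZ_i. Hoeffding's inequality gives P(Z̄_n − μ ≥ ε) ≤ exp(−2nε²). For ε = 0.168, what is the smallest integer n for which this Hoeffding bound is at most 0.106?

40

Require exp(−2nε²) ≤ 0.106, i.e. 2nε² ≥ ln(1/0.106) = 2.244316.
So n ≥ 2.244316 / (2·0.168²) = 39.759.
The smallest integer n is 40.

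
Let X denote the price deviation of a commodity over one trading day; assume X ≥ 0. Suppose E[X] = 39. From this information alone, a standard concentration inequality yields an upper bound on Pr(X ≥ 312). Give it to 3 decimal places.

0.125

Only the mean of a non-negative variable is known, so Markov's inequality is the applicable tail bound.
Markov's inequality: for a non-negative random variable, Pr(X ≥ a) ≤ E[X]/a.
Here E[X] = 39 and a = 312, so the bound is 39/312 = 0.1250.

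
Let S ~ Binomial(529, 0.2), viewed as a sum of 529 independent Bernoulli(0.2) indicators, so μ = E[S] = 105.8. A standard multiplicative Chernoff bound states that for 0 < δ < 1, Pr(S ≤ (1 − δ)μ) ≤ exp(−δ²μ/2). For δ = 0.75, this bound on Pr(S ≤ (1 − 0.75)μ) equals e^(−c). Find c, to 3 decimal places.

c = δ²μ/2 = 0.75²·105.8/2 = 29.7563.

29.756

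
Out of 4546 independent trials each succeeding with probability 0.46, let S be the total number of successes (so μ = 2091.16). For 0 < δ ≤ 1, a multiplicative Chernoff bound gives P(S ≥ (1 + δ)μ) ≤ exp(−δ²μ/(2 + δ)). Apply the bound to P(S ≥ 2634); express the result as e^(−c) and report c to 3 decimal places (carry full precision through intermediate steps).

62.363

Write 2634 = (1 + δ)μ, so δ = 2634/2091.16 − 1 = 0.259588…
Then the exponent is δ²μ/(2 + δ) = (2634 − μ)² / (μ·(2 + δ)) = 62.363024.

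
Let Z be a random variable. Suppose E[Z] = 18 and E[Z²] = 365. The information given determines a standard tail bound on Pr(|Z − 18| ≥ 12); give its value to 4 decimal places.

The first two moments determine the variance, so Chebyshev's inequality is the sharpest standard bound available.
Var(Z) = E[Z²] − (E[Z])² = 365 − 324 = 41.
Chebyshev's inequality: Pr(|Z − μ| ≥ t) ≤ Var(Z)/t² = 41/144 = 0.2847.

0.2847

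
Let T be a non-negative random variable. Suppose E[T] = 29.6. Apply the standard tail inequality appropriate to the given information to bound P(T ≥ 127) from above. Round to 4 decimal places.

0.2331

Only the mean of a non-negative variable is known, so Markov's inequality is the applicable tail bound.
Markov's inequality: for a non-negative random variable, P(T ≥ a) ≤ E[T]/a.
Here E[T] = 29.6 and a = 127, so the bound is 29.6/127 = 0.2331.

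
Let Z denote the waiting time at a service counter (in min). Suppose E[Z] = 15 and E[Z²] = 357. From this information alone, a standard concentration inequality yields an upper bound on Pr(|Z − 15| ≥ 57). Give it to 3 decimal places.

The first two moments determine the variance, so Chebyshev's inequality is the sharpest standard bound available.
Var(Z) = E[Z²] − (E[Z])² = 357 − 225 = 132.
Chebyshev's inequality: Pr(|Z − μ| ≥ t) ≤ Var(Z)/t² = 132/3249 = 0.0406.

0.041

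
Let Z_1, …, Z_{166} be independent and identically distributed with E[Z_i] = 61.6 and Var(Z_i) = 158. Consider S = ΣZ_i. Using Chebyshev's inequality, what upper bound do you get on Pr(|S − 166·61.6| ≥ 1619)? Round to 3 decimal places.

0.010

Var(S) = n·Var(Z_i) = 166·158 = 26228.
Chebyshev: Pr(|S − 166·61.6| ≥ 1619) ≤ Var(S)/1619² = 26228/2621161 = 0.0100.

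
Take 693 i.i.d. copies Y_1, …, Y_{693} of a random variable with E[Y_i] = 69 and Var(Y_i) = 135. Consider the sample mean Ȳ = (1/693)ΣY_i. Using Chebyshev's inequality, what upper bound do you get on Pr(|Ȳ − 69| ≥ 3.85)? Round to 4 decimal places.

Var(Ȳ) = Var(Y_i)/n = 135/693 = 0.19481.
Chebyshev: Pr(|Ȳ − 69| ≥ 3.85) ≤ Var(Ȳ)/(3.85)² = 135/(693·3.85²) = 0.0131.

0.0131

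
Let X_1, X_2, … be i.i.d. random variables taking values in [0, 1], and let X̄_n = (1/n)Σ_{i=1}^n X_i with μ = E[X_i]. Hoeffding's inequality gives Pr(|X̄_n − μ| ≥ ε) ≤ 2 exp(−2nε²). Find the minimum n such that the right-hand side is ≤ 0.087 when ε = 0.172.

Require 2·exp(−2nε²) ≤ 0.087, i.e. 2nε² ≥ ln(2/0.087) = 3.134994.
So n ≥ 3.134994 / (2·0.172²) = 52.985.
The smallest integer n is 53.

53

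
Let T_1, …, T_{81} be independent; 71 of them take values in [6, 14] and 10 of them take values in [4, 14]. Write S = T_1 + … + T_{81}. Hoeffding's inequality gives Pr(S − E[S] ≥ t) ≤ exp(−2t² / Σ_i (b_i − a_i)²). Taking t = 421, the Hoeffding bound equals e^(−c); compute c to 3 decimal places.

63.940

Σ(b_i − a_i)² = 71·8² + 10·10² = 5544.
c = 2t² / 5544 = 2·421² / 5544 = 63.9398.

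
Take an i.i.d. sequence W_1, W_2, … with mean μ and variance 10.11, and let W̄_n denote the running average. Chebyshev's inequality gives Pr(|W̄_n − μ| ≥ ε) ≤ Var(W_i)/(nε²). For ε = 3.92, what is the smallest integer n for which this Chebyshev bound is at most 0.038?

18

Require 10.11/(n·3.92²) ≤ 0.038, i.e. n ≥ 10.11/(0.038·3.92²) = 17.314.
The smallest integer n is 18.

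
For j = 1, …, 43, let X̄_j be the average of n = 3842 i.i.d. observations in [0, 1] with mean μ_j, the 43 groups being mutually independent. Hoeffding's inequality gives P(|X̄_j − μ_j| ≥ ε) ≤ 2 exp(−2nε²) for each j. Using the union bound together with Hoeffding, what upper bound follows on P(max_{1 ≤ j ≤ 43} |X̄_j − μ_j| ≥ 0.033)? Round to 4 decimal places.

Per-experiment Hoeffding bound: 2·exp(−2·3842·0.033²) = 2·exp(−8.36788) = 0.00046442.
Union bound over 43 events: 43·0.00046442 = 0.01997.

0.0200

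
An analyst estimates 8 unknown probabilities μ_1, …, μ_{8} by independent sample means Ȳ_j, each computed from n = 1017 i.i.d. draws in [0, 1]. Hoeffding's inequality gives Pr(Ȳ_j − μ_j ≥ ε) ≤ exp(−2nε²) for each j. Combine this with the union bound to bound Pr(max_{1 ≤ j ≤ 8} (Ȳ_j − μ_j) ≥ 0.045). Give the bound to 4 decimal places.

0.1301

Per-experiment Hoeffding bound: exp(−2·1017·0.045²) = exp(−4.11885) = 0.016263.
Union bound over 8 events: 8·0.016263 = 0.13011.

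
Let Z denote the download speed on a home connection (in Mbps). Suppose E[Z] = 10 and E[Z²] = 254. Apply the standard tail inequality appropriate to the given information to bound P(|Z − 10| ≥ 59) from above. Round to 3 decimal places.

The first two moments determine the variance, so Chebyshev's inequality is the sharpest standard bound available.
Var(Z) = E[Z²] − (E[Z])² = 254 − 100 = 154.
Chebyshev's inequality: P(|Z − μ| ≥ t) ≤ Var(Z)/t² = 154/3481 = 0.0442.

0.044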